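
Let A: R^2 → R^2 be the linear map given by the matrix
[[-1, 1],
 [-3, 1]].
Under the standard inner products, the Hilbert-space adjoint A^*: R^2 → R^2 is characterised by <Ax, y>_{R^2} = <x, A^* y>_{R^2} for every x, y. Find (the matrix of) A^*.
A^* = A^T =
[[-1, -3],
 [1, 1]]

For real matrices with standard dot products, the defining identity <Ax, y> = <x, A^* y> gives (Ax)^T y = x^T (A^*) y, i.e. x^T A^T y = x^T (A^*) y. Since this holds for all x, y, we must have A^* = A^T. Therefore
A^* =
[[-1, -3],
 [1, 1]].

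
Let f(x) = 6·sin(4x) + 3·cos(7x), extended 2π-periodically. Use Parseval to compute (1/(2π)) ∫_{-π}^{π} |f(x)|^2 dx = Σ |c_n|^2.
Σ |c_n|^2 = 45/2

Expand |f|^2 and use orthogonality of {sin(nx), cos(mx)} on [-π, π]:
  ∫_{-π}^{π} sin(nx)^2 dx = π, ∫ cos(mx)^2 dx = π, and cross terms integrate to 0.
So ∫_{-π}^{π} f(x)^2 dx = 6^2 · π + 3^2 · π = (36 + 9)π.
Divide by 2π: (36 + 9)/2 = 45/2.
By Parseval, this equals Σ |c_n|^2.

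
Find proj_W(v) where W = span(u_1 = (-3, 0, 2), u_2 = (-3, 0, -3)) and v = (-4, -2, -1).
proj_W(v) = (-4, 0, -1)

Set up U = [u_1 | ... | u_2] ∈ R^(3×2). The projector onto W = col(U) is P = U (U^T U)^(-1) U^T.
Compute U^T U =
  [13, 3]
  [3, 18],
and U^T v = (10, 15).
Solve U^T U · c = U^T v for the coefficients: c = (3/5, 11/15). The projection is proj_W(v) = U c.
Check: (v - proj_W(v)) · u_1 = 0  (should be 0).
Check: (v - proj_W(v)) · u_2 = 0  (should be 0).
Result: proj_W(v) = (-4, 0, -1).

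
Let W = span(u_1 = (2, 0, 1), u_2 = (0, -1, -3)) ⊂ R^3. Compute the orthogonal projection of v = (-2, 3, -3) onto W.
proj_W(v) = (-104/41, -9/41, -79/41)

Set up U = [u_1 | ... | u_2] ∈ R^(3×2). The projector onto W = col(U) is P = U (U^T U)^(-1) U^T.
Compute U^T U =
  [5, -3]
  [-3, 10],
and U^T v = (-7, 6).
Solve U^T U · c = U^T v for the coefficients: c = (-52/41, 9/41). The projection is proj_W(v) = U c.
Check: (v - proj_W(v)) · u_1 = 0  (should be 0).
Check: (v - proj_W(v)) · u_2 = 0  (should be 0).
Result: proj_W(v) = (-104/41, -9/41, -79/41).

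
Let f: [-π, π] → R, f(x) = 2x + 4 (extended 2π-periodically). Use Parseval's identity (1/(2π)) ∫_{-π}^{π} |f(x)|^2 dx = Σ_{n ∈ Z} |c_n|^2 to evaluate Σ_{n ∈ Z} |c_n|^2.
Σ |c_n|^2 = 4π^2/3 + 16

Expand and integrate term by term over [-π, π]:
  ∫ (2x)^2 dx = 4·(2π^3/3); ∫ 2·2·(4)·x dx = 0 (odd integrand); ∫ 4^2 dx = 16·2π.
So (1/(2π)) ∫_{-π}^{π} (2x + 4)^2 dx = 4π^2/3 + 16 = 4π^2/3 + 16.
Parseval ⇒ Σ |c_n|^2 = 4π^2/3 + 16.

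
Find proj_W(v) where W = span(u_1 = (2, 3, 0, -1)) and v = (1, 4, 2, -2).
proj_W(v) = (16/7, 24/7, 0, -8/7)

Set up U = [u_1 | ... | u_1] ∈ R^(4×1). The projector onto W = col(U) is P = U (U^T U)^(-1) U^T.
Compute U^T U =
  [14],
and U^T v = (16).
Solve U^T U · c = U^T v for the coefficients: c = (8/7). The projection is proj_W(v) = U c.
Check: (v - proj_W(v)) · u_1 = 0  (should be 0).
Result: proj_W(v) = (16/7, 24/7, 0, -8/7).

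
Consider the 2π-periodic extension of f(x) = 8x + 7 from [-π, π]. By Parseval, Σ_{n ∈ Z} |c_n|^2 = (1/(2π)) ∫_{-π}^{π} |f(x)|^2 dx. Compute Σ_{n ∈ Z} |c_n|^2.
Σ |c_n|^2 = 64π^2/3 + 49

Expand and integrate term by term over [-π, π]:
  ∫ (8x)^2 dx = 64·(2π^3/3); ∫ 2·8·(7)·x dx = 0 (odd integrand); ∫ 7^2 dx = 49·2π.
So (1/(2π)) ∫_{-π}^{π} (8x + 7)^2 dx = 64π^2/3 + 49 = 64π^2/3 + 49.
Parseval ⇒ Σ |c_n|^2 = 64π^2/3 + 49.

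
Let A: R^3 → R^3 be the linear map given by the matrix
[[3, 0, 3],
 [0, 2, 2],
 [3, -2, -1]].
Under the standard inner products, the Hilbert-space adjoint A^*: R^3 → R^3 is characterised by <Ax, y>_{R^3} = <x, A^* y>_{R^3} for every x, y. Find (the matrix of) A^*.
A^* = A^T =
[[3, 0, 3],
 [0, 2, -2],
 [3, 2, -1]]

For real matrices with standard dot products, the defining identity <Ax, y> = <x, A^* y> gives (Ax)^T y = x^T (A^*) y, i.e. x^T A^T y = x^T (A^*) y. Since this holds for all x, y, we must have A^* = A^T. Therefore
A^* =
[[3, 0, 3],
 [0, 2, -2],
 [3, 2, -1]].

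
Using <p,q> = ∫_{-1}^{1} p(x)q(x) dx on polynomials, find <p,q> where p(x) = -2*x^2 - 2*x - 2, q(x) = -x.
<p,q> = 4/3

Expand the product: p(x)·q(x) = 2*x^3 + 2*x^2 + 2*x.
∫_{-1}^{1} of each monomial x^k gives [2/(k+1) if k even, 0 if k odd]. Integrating term-by-term (or equivalently evaluating the antiderivative F(x) = x^4/2 + 2*x^3/3 + x^2 at the endpoints):
  F(1) − F(−1) = 13/6 − (5/6) = 4/3.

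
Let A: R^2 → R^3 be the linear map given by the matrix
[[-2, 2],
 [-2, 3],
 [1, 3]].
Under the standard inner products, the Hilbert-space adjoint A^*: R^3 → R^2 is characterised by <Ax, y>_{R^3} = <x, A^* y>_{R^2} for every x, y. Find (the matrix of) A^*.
A^* = A^T =
[[-2, -2, 1],
 [2, 3, 3]]

For real matrices with standard dot products, the defining identity <Ax, y> = <x, A^* y> gives (Ax)^T y = x^T (A^*) y, i.e. x^T A^T y = x^T (A^*) y. Since this holds for all x, y, we must have A^* = A^T. Therefore
A^* =
[[-2, -2, 1],
 [2, 3, 3]].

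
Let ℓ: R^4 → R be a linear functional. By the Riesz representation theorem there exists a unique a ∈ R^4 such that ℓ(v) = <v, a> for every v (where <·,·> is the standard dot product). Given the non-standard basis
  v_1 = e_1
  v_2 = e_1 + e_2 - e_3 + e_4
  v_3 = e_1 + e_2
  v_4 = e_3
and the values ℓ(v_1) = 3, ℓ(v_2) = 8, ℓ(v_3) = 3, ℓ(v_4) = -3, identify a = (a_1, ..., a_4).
a = (3, 0, -3, 2)

Write a = (a_1, ..., a_4) in the standard basis. For each basis vector v_i, ℓ(v_i) = <v_i, a> is a linear equation in the a_j's. Collect the n equations into a matrix system V a = ℓ, where row i of V is v_i (expressed in the standard basis). Since V is invertible (lower-triangular with 1s on the diagonal, up to permutation), solve by back-substitution:
  V =
[[1, 0, 0, 0],
 [1, 1, -1, 1],
 [1, 1, 0, 0],
 [0, 0, 1, 0]]
  V a = (3, 8, 3, -3)
Solving gives a = (3, 0, -3, 2).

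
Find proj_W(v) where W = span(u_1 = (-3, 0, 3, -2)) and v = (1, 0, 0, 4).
proj_W(v) = (3/2, 0, -3/2, 1)

Set up U = [u_1 | ... | u_1] ∈ R^(4×1). The projector onto W = col(U) is P = U (U^T U)^(-1) U^T.
Compute U^T U =
  [22],
and U^T v = (-11).
Solve U^T U · c = U^T v for the coefficients: c = (-1/2). The projection is proj_W(v) = U c.
Check: (v - proj_W(v)) · u_1 = 0  (should be 0).
Result: proj_W(v) = (3/2, 0, -3/2, 1).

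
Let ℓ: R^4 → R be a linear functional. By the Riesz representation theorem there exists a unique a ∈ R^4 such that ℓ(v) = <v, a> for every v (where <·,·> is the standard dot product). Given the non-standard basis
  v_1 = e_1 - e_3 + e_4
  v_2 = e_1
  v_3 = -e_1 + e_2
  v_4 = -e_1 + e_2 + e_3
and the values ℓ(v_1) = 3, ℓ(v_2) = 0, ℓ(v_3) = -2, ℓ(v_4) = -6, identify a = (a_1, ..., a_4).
a = (0, -2, -4, -1)

Write a = (a_1, ..., a_4) in the standard basis. For each basis vector v_i, ℓ(v_i) = <v_i, a> is a linear equation in the a_j's. Collect the n equations into a matrix system V a = ℓ, where row i of V is v_i (expressed in the standard basis). Since V is invertible (lower-triangular with 1s on the diagonal, up to permutation), solve by back-substitution:
  V =
[[1, 0, -1, 1],
 [1, 0, 0, 0],
 [-1, 1, 0, 0],
 [-1, 1, 1, 0]]
  V a = (3, 0, -2, -6)
Solving gives a = (0, -2, -4, -1).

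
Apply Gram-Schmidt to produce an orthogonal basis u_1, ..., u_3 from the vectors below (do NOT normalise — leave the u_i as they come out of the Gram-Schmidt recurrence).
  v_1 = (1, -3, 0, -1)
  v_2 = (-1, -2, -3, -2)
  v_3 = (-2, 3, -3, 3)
Orthogonal basis:
  u_1 = (1, -3, 0, -1)
  u_2 = (-18/11, -1/11, -3, -15/11)
  u_3 = (34/149, -114/149, -186/149, 376/149)

Apply the Gram-Schmidt recurrence
  u_1 = v_1
  u_i = v_i − Σ_{j<i} ((v_i · u_j) / (u_j · u_j)) · u_j.

Step by step this gives:
  u_1 = (1, -3, 0, -1)
  u_2 = (-18/11, -1/11, -3, -15/11)
  u_3 = (34/149, -114/149, -186/149, 376/149)

Orthogonality check:
  u_2 · u_1 = 0 (should be 0)
  u_3 · u_1 = 0 (should be 0)
  u_3 · u_2 = 0 (should be 0)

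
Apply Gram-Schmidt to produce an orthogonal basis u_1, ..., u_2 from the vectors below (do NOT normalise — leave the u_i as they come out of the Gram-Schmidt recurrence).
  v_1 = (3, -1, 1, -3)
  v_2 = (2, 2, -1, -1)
Orthogonal basis:
  u_1 = (3, -1, 1, -3)
  u_2 = (11/10, 23/10, -13/10, -1/10)

Apply the Gram-Schmidt recurrence
  u_1 = v_1
  u_i = v_i − Σ_{j<i} ((v_i · u_j) / (u_j · u_j)) · u_j.

Step by step this gives:
  u_1 = (3, -1, 1, -3)
  u_2 = (11/10, 23/10, -13/10, -1/10)

Orthogonality check:
  u_2 · u_1 = 0 (should be 0)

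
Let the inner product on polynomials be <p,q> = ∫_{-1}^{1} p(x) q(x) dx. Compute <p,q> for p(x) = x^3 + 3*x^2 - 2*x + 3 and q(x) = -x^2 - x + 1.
<p,q> = 86/15

Expand the product: p(x)·q(x) = -x^5 - 4*x^4 + 2*x^2 - 5*x + 3.
∫_{-1}^{1} of each monomial x^k gives [2/(k+1) if k even, 0 if k odd]. Integrating term-by-term (or equivalently evaluating the antiderivative F(x) = -x^6/6 - 4*x^5/5 + 2*x^3/3 - 5*x^2/2 + 3*x at the endpoints):
  F(1) − F(−1) = 1/5 − (-83/15) = 86/15.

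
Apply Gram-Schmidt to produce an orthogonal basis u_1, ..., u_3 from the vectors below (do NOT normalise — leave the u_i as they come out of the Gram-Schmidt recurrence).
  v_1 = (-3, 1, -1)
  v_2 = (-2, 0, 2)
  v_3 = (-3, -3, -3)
Orthogonal basis:
  u_1 = (-3, 1, -1)
  u_2 = (-10/11, -4/11, 26/11)
  u_3 = (-1, -4, -1)

Apply the Gram-Schmidt recurrence
  u_1 = v_1
  u_i = v_i − Σ_{j<i} ((v_i · u_j) / (u_j · u_j)) · u_j.

Step by step this gives:
  u_1 = (-3, 1, -1)
  u_2 = (-10/11, -4/11, 26/11)
  u_3 = (-1, -4, -1)

Orthogonality check:
  u_2 · u_1 = 0 (should be 0)
  u_3 · u_1 = 0 (should be 0)
  u_3 · u_2 = 0 (should be 0)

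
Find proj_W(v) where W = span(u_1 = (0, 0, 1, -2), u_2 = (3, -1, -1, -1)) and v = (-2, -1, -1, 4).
proj_W(v) = (-93/59, 31/59, -69/59, 231/59)

Set up U = [u_1 | ... | u_2] ∈ R^(4×2). The projector onto W = col(U) is P = U (U^T U)^(-1) U^T.
Compute U^T U =
  [5, 1]
  [1, 12],
and U^T v = (-9, -8).
Solve U^T U · c = U^T v for the coefficients: c = (-100/59, -31/59). The projection is proj_W(v) = U c.
Check: (v - proj_W(v)) · u_1 = 0  (should be 0).
Check: (v - proj_W(v)) · u_2 = 0  (should be 0).
Result: proj_W(v) = (-93/59, 31/59, -69/59, 231/59).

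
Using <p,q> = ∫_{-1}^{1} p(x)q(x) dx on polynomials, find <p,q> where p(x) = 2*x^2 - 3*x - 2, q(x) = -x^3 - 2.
<p,q> = 98/15

Expand the product: p(x)·q(x) = -2*x^5 + 3*x^4 + 2*x^3 - 4*x^2 + 6*x + 4.
∫_{-1}^{1} of each monomial x^k gives [2/(k+1) if k even, 0 if k odd]. Integrating term-by-term (or equivalently evaluating the antiderivative F(x) = -x^6/3 + 3*x^5/5 + x^4/2 - 4*x^3/3 + 3*x^2 + 4*x at the endpoints):
  F(1) − F(−1) = 193/30 − (-1/10) = 98/15.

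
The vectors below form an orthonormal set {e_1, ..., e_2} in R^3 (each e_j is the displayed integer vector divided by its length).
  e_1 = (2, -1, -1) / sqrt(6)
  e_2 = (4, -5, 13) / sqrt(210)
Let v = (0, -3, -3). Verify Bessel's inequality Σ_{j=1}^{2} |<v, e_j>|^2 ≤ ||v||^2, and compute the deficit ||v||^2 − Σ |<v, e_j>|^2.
Σ |<v, e_j>|^2 = 306/35; ||v||^2 = 18; deficit = 324/35

Write each e_j = u_j / sqrt(<u_j, u_j>) where u_j is the displayed integer vector. Then <v, e_j> = <v, u_j> / sqrt(<u_j, u_j>), so |<v, e_j>|^2 = <v, u_j>^2 / <u_j, u_j>.
Coefficients: <v, e_1> = 6/sqrt(6), <v, e_2> = -24/sqrt(210).
Square and sum: Σ |<v, e_j>|^2 = 306/35.
Compute ||v||^2 = v·v = 18.
Deficit = 18 − 306/35 = 324/35 ≥ 0, confirming Bessel's inequality. (The deficit equals ||v − Σ <v,e_j> e_j||^2, the squared distance from v to span{e_j}.)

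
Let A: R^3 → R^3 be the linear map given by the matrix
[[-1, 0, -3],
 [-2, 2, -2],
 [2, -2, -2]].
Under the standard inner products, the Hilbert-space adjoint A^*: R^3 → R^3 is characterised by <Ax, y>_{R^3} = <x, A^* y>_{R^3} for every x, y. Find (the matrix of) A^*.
A^* = A^T =
[[-1, -2, 2],
 [0, 2, -2],
 [-3, -2, -2]]

For real matrices with standard dot products, the defining identity <Ax, y> = <x, A^* y> gives (Ax)^T y = x^T (A^*) y, i.e. x^T A^T y = x^T (A^*) y. Since this holds for all x, y, we must have A^* = A^T. Therefore
A^* =
[[-1, -2, 2],
 [0, 2, -2],
 [-3, -2, -2]].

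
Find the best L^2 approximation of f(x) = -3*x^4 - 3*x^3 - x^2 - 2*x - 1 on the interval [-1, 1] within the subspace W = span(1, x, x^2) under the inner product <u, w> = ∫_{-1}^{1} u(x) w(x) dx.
g(x) = -25*x^2/7 - 19*x/5 - 26/35

The best approximation g ∈ W is the orthogonal projection of f onto W. Writing g = a_0 + a_1 x + a_2 x^2, the coefficients solve the normal equations G · a = b where
  G_{ij} = <φ_i, φ_j> and b_i = <f, φ_i>, with φ_0 = 1, φ_1 = x, φ_2 = x^2.
G =
  [2, 0, 2/3]
  [0, 2/3, 0]
  [2/3, 0, 2/5],
b = (-58/15, -38/15, -202/105).
Solving gives a_0 = -26/35, a_1 = -19/5, a_2 = -25/7, so
  g(x) = -25*x^2/7 - 19*x/5 - 26/35.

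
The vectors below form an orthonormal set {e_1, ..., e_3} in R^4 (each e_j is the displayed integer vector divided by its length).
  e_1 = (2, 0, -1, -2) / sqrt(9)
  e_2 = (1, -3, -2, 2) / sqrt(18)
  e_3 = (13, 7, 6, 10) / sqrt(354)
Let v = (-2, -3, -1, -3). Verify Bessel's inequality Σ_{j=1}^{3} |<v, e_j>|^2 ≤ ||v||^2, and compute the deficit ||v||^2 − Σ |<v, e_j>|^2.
Σ |<v, e_j>|^2 = 3710/177; ||v||^2 = 23; deficit = 361/177

Write each e_j = u_j / sqrt(<u_j, u_j>) where u_j is the displayed integer vector. Then <v, e_j> = <v, u_j> / sqrt(<u_j, u_j>), so |<v, e_j>|^2 = <v, u_j>^2 / <u_j, u_j>.
Coefficients: <v, e_1> = 3/sqrt(9), <v, e_2> = 3/sqrt(18), <v, e_3> = -83/sqrt(354).
Square and sum: Σ |<v, e_j>|^2 = 3710/177.
Compute ||v||^2 = v·v = 23.
Deficit = 23 − 3710/177 = 361/177 ≥ 0, confirming Bessel's inequality. (The deficit equals ||v − Σ <v,e_j> e_j||^2, the squared distance from v to span{e_j}.)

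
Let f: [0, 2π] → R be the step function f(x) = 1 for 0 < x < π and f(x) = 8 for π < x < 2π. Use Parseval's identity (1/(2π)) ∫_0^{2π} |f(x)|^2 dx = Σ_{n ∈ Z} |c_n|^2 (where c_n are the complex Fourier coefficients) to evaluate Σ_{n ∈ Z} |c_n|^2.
Σ |c_n|^2 = 65/2

Parseval equates the L^2 energy of f (normalised by 1/(2π)) with the ℓ^2 sum of its Fourier coefficients: (1/(2π)) ∫_0^{2π} |f|^2 = Σ |c_n|^2.
Compute the left side: (1/(2π)) [∫_0^π 1^2 dx + ∫_π^{2π} 8^2 dx] = (1/(2π)) · (1π + 64π) = (1 + 64)/2 = 65/2.
So Σ_{n ∈ Z} |c_n|^2 = 65/2.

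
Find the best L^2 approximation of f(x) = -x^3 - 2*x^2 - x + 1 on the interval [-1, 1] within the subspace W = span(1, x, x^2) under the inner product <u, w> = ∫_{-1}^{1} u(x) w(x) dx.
g(x) = -2*x^2 - 8*x/5 + 1

The best approximation g ∈ W is the orthogonal projection of f onto W. Writing g = a_0 + a_1 x + a_2 x^2, the coefficients solve the normal equations G · a = b where
  G_{ij} = <φ_i, φ_j> and b_i = <f, φ_i>, with φ_0 = 1, φ_1 = x, φ_2 = x^2.
G =
  [2, 0, 2/3]
  [0, 2/3, 0]
  [2/3, 0, 2/5],
b = (2/3, -16/15, -2/15).
Solving gives a_0 = 1, a_1 = -8/5, a_2 = -2, so
  g(x) = -2*x^2 - 8*x/5 + 1.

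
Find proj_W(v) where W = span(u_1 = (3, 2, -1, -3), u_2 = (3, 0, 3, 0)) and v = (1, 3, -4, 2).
proj_W(v) = (-23/42, 20/21, -103/42, -10/7)

Set up U = [u_1 | ... | u_2] ∈ R^(4×2). The projector onto W = col(U) is P = U (U^T U)^(-1) U^T.
Compute U^T U =
  [23, 6]
  [6, 18],
and U^T v = (7, -9).
Solve U^T U · c = U^T v for the coefficients: c = (10/21, -83/126). The projection is proj_W(v) = U c.
Check: (v - proj_W(v)) · u_1 = 0  (should be 0).
Check: (v - proj_W(v)) · u_2 = 0  (should be 0).
Result: proj_W(v) = (-23/42, 20/21, -103/42, -10/7).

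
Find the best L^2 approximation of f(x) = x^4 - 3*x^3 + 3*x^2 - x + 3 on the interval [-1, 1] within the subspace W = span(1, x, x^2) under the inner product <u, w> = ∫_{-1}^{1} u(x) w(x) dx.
g(x) = 27*x^2/7 - 14*x/5 + 102/35

The best approximation g ∈ W is the orthogonal projection of f onto W. Writing g = a_0 + a_1 x + a_2 x^2, the coefficients solve the normal equations G · a = b where
  G_{ij} = <φ_i, φ_j> and b_i = <f, φ_i>, with φ_0 = 1, φ_1 = x, φ_2 = x^2.
G =
  [2, 0, 2/3]
  [0, 2/3, 0]
  [2/3, 0, 2/5],
b = (42/5, -28/15, 122/35).
Solving gives a_0 = 102/35, a_1 = -14/5, a_2 = 27/7, so
  g(x) = 27*x^2/7 - 14*x/5 + 102/35.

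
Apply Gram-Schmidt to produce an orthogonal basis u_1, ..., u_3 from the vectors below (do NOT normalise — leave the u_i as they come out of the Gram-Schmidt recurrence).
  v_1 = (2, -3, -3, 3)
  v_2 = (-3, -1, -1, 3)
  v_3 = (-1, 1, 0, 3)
Orthogonal basis:
  u_1 = (2, -3, -3, 3)
  u_2 = (-111/31, -4/31, -4/31, 66/31)
  u_3 = (414/539, 787/539, 248/539, 69/49)

Apply the Gram-Schmidt recurrence
  u_1 = v_1
  u_i = v_i − Σ_{j<i} ((v_i · u_j) / (u_j · u_j)) · u_j.

Step by step this gives:
  u_1 = (2, -3, -3, 3)
  u_2 = (-111/31, -4/31, -4/31, 66/31)
  u_3 = (414/539, 787/539, 248/539, 69/49)

Orthogonality check:
  u_2 · u_1 = 0 (should be 0)
  u_3 · u_1 = 0 (should be 0)
  u_3 · u_2 = 0 (should be 0)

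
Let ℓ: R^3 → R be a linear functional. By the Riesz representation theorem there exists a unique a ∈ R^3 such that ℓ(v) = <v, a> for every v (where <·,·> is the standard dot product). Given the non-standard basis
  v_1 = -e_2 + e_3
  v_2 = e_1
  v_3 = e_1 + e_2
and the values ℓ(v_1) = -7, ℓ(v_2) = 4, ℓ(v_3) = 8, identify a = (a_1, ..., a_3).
a = (4, 4, -3)

Write a = (a_1, ..., a_3) in the standard basis. For each basis vector v_i, ℓ(v_i) = <v_i, a> is a linear equation in the a_j's. Collect the n equations into a matrix system V a = ℓ, where row i of V is v_i (expressed in the standard basis). Since V is invertible (lower-triangular with 1s on the diagonal, up to permutation), solve by back-substitution:
  V =
[[0, -1, 1],
 [1, 0, 0],
 [1, 1, 0]]
  V a = (-7, 4, 8)
Solving gives a = (4, 4, -3).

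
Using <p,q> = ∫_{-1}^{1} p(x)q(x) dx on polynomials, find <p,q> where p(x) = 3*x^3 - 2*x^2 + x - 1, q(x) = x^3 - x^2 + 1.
<p,q> = -64/105

Expand the product: p(x)·q(x) = 3*x^6 - 5*x^5 + 3*x^4 + x^3 - x^2 + x - 1.
∫_{-1}^{1} of each monomial x^k gives [2/(k+1) if k even, 0 if k odd]. Integrating term-by-term (or equivalently evaluating the antiderivative F(x) = 3*x^7/7 - 5*x^6/6 + 3*x^5/5 + x^4/4 - x^3/3 + x^2/2 - x at the endpoints):
  F(1) − F(−1) = -163/420 − (31/140) = -64/105.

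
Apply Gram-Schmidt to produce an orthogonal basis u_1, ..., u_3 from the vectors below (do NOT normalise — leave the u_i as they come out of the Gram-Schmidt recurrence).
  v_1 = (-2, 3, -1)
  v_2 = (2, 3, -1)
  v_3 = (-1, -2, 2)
Orthogonal basis:
  u_1 = (-2, 3, -1)
  u_2 = (20/7, 12/7, -4/7)
  u_3 = (0, 2/5, 6/5)

Apply the Gram-Schmidt recurrence
  u_1 = v_1
  u_i = v_i − Σ_{j<i} ((v_i · u_j) / (u_j · u_j)) · u_j.

Step by step this gives:
  u_1 = (-2, 3, -1)
  u_2 = (20/7, 12/7, -4/7)
  u_3 = (0, 2/5, 6/5)

Orthogonality check:
  u_2 · u_1 = 0 (should be 0)
  u_3 · u_1 = 0 (should be 0)
  u_3 · u_2 = 0 (should be 0)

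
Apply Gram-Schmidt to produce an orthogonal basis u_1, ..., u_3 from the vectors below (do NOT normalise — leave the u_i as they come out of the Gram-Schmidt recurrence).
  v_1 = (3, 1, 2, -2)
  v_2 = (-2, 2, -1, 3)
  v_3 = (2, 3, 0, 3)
Orthogonal basis:
  u_1 = (3, 1, 2, -2)
  u_2 = (0, 8/3, 1/3, 5/3)
  u_3 = (3/2, -19/30, -23/30, 7/6)

Apply the Gram-Schmidt recurrence
  u_1 = v_1
  u_i = v_i − Σ_{j<i} ((v_i · u_j) / (u_j · u_j)) · u_j.

Step by step this gives:
  u_1 = (3, 1, 2, -2)
  u_2 = (0, 8/3, 1/3, 5/3)
  u_3 = (3/2, -19/30, -23/30, 7/6)

Orthogonality check:
  u_2 · u_1 = 0 (should be 0)
  u_3 · u_1 = 0 (should be 0)
  u_3 · u_2 = 0 (should be 0)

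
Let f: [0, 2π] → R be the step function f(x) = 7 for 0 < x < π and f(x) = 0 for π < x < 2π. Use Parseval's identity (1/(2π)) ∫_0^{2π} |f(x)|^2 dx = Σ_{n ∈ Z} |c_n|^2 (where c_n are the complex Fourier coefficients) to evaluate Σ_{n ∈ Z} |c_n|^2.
Σ |c_n|^2 = 49/2

Parseval equates the L^2 energy of f (normalised by 1/(2π)) with the ℓ^2 sum of its Fourier coefficients: (1/(2π)) ∫_0^{2π} |f|^2 = Σ |c_n|^2.
Compute the left side: (1/(2π)) [∫_0^π 7^2 dx + ∫_π^{2π} 0^2 dx] = (1/(2π)) · (49π + 0π) = (49 + 0)/2 = 49/2.
So Σ_{n ∈ Z} |c_n|^2 = 49/2.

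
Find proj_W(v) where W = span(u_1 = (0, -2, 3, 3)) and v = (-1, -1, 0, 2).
proj_W(v) = (0, -8/11, 12/11, 12/11)

Set up U = [u_1 | ... | u_1] ∈ R^(4×1). The projector onto W = col(U) is P = U (U^T U)^(-1) U^T.
Compute U^T U =
  [22],
and U^T v = (8).
Solve U^T U · c = U^T v for the coefficients: c = (4/11). The projection is proj_W(v) = U c.
Check: (v - proj_W(v)) · u_1 = 0  (should be 0).
Result: proj_W(v) = (0, -8/11, 12/11, 12/11).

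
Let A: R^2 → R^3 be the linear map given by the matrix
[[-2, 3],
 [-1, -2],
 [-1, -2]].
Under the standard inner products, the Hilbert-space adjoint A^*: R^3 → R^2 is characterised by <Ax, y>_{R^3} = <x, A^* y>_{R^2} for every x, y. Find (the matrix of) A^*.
A^* = A^T =
[[-2, -1, -1],
 [3, -2, -2]]

For real matrices with standard dot products, the defining identity <Ax, y> = <x, A^* y> gives (Ax)^T y = x^T (A^*) y, i.e. x^T A^T y = x^T (A^*) y. Since this holds for all x, y, we must have A^* = A^T. Therefore
A^* =
[[-2, -1, -1],
 [3, -2, -2]].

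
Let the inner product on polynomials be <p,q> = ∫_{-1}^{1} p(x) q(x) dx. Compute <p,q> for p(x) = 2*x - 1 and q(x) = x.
<p,q> = 4/3

Expand the product: p(x)·q(x) = 2*x^2 - x.
∫_{-1}^{1} of each monomial x^k gives [2/(k+1) if k even, 0 if k odd]. Integrating term-by-term (or equivalently evaluating the antiderivative F(x) = 2*x^3/3 - x^2/2 at the endpoints):
  F(1) − F(−1) = 1/6 − (-7/6) = 4/3.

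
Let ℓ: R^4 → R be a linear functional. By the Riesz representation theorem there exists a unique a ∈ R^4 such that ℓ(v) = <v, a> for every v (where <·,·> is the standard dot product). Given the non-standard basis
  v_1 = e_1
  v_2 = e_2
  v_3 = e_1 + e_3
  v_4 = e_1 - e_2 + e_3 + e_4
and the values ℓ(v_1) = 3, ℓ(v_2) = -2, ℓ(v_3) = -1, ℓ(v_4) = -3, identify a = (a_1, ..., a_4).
a = (3, -2, -4, -4)

Write a = (a_1, ..., a_4) in the standard basis. For each basis vector v_i, ℓ(v_i) = <v_i, a> is a linear equation in the a_j's. Collect the n equations into a matrix system V a = ℓ, where row i of V is v_i (expressed in the standard basis). Since V is invertible (lower-triangular with 1s on the diagonal, up to permutation), solve by back-substitution:
  V =
[[1, 0, 0, 0],
 [0, 1, 0, 0],
 [1, 0, 1, 0],
 [1, -1, 1, 1]]
  V a = (3, -2, -1, -3)
Solving gives a = (3, -2, -4, -4).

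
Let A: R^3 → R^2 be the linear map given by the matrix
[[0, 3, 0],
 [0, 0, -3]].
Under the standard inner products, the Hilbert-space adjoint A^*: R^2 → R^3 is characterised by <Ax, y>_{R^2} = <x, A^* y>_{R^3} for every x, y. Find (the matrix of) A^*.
A^* = A^T =
[[0, 0],
 [3, 0],
 [0, -3]]

For real matrices with standard dot products, the defining identity <Ax, y> = <x, A^* y> gives (Ax)^T y = x^T (A^*) y, i.e. x^T A^T y = x^T (A^*) y. Since this holds for all x, y, we must have A^* = A^T. Therefore
A^* =
[[0, 0],
 [3, 0],
 [0, -3]].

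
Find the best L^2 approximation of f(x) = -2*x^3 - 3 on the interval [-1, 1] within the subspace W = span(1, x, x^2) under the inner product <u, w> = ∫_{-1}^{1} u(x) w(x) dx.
g(x) = -6*x/5 - 3

The best approximation g ∈ W is the orthogonal projection of f onto W. Writing g = a_0 + a_1 x + a_2 x^2, the coefficients solve the normal equations G · a = b where
  G_{ij} = <φ_i, φ_j> and b_i = <f, φ_i>, with φ_0 = 1, φ_1 = x, φ_2 = x^2.
G =
  [2, 0, 2/3]
  [0, 2/3, 0]
  [2/3, 0, 2/5],
b = (-6, -4/5, -2).
Solving gives a_0 = -3, a_1 = -6/5, a_2 = 0, so
  g(x) = -6*x/5 - 3.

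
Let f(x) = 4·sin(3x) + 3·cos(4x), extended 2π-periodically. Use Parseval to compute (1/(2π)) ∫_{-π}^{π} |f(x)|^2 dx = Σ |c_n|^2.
Σ |c_n|^2 = 25/2

Expand |f|^2 and use orthogonality of {sin(nx), cos(mx)} on [-π, π]:
  ∫_{-π}^{π} sin(nx)^2 dx = π, ∫ cos(mx)^2 dx = π, and cross terms integrate to 0.
So ∫_{-π}^{π} f(x)^2 dx = 4^2 · π + 3^2 · π = (16 + 9)π.
Divide by 2π: (16 + 9)/2 = 25/2.
By Parseval, this equals Σ |c_n|^2.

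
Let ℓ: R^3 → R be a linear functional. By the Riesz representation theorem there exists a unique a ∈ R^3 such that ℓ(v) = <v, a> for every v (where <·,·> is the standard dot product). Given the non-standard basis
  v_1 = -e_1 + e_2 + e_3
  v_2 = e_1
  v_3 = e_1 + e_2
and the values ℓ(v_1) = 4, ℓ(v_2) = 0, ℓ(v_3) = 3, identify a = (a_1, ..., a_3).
a = (0, 3, 1)

Write a = (a_1, ..., a_3) in the standard basis. For each basis vector v_i, ℓ(v_i) = <v_i, a> is a linear equation in the a_j's. Collect the n equations into a matrix system V a = ℓ, where row i of V is v_i (expressed in the standard basis). Since V is invertible (lower-triangular with 1s on the diagonal, up to permutation), solve by back-substitution:
  V =
[[-1, 1, 1],
 [1, 0, 0],
 [1, 1, 0]]
  V a = (4, 0, 3)
Solving gives a = (0, 3, 1).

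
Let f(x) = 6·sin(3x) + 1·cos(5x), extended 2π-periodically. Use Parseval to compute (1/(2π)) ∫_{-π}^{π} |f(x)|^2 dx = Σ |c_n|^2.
Σ |c_n|^2 = 37/2

Expand |f|^2 and use orthogonality of {sin(nx), cos(mx)} on [-π, π]:
  ∫_{-π}^{π} sin(nx)^2 dx = π, ∫ cos(mx)^2 dx = π, and cross terms integrate to 0.
So ∫_{-π}^{π} f(x)^2 dx = 6^2 · π + 1^2 · π = (36 + 1)π.
Divide by 2π: (36 + 1)/2 = 37/2.
By Parseval, this equals Σ |c_n|^2.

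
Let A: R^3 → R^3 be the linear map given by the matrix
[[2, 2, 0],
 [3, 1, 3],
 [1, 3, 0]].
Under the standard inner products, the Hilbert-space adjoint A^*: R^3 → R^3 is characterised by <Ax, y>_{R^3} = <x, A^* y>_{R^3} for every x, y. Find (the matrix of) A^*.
A^* = A^T =
[[2, 3, 1],
 [2, 1, 3],
 [0, 3, 0]]

For real matrices with standard dot products, the defining identity <Ax, y> = <x, A^* y> gives (Ax)^T y = x^T (A^*) y, i.e. x^T A^T y = x^T (A^*) y. Since this holds for all x, y, we must have A^* = A^T. Therefore
A^* =
[[2, 3, 1],
 [2, 1, 3],
 [0, 3, 0]].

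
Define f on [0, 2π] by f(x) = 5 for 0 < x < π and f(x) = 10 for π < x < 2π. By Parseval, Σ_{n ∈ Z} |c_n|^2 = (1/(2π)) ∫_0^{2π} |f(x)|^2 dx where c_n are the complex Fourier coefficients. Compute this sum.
Σ |c_n|^2 = 125/2

Parseval equates the L^2 energy of f (normalised by 1/(2π)) with the ℓ^2 sum of its Fourier coefficients: (1/(2π)) ∫_0^{2π} |f|^2 = Σ |c_n|^2.
Compute the left side: (1/(2π)) [∫_0^π 5^2 dx + ∫_π^{2π} 10^2 dx] = (1/(2π)) · (25π + 100π) = (25 + 100)/2 = 125/2.
So Σ_{n ∈ Z} |c_n|^2 = 125/2.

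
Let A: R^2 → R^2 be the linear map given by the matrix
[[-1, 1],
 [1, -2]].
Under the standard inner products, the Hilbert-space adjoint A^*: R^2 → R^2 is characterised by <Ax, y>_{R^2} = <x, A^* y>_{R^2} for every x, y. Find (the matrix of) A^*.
A^* = A^T =
[[-1, 1],
 [1, -2]]

For real matrices with standard dot products, the defining identity <Ax, y> = <x, A^* y> gives (Ax)^T y = x^T (A^*) y, i.e. x^T A^T y = x^T (A^*) y. Since this holds for all x, y, we must have A^* = A^T. Therefore
A^* =
[[-1, 1],
 [1, -2]].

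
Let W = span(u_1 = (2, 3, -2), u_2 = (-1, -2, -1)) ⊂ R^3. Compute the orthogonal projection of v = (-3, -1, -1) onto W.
proj_W(v) = (-12/11, -23/11, -8/11)

Set up U = [u_1 | ... | u_2] ∈ R^(3×2). The projector onto W = col(U) is P = U (U^T U)^(-1) U^T.
Compute U^T U =
  [17, -6]
  [-6, 6],
and U^T v = (-7, 6).
Solve U^T U · c = U^T v for the coefficients: c = (-1/11, 10/11). The projection is proj_W(v) = U c.
Check: (v - proj_W(v)) · u_1 = 0  (should be 0).
Check: (v - proj_W(v)) · u_2 = 0  (should be 0).
Result: proj_W(v) = (-12/11, -23/11, -8/11).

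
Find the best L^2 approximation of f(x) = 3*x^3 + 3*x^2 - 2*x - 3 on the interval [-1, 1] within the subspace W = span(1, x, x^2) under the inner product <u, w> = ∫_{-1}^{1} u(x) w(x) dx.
g(x) = 3*x^2 - x/5 - 3

The best approximation g ∈ W is the orthogonal projection of f onto W. Writing g = a_0 + a_1 x + a_2 x^2, the coefficients solve the normal equations G · a = b where
  G_{ij} = <φ_i, φ_j> and b_i = <f, φ_i>, with φ_0 = 1, φ_1 = x, φ_2 = x^2.
G =
  [2, 0, 2/3]
  [0, 2/3, 0]
  [2/3, 0, 2/5],
b = (-4, -2/15, -4/5).
Solving gives a_0 = -3, a_1 = -1/5, a_2 = 3, so
  g(x) = 3*x^2 - x/5 - 3.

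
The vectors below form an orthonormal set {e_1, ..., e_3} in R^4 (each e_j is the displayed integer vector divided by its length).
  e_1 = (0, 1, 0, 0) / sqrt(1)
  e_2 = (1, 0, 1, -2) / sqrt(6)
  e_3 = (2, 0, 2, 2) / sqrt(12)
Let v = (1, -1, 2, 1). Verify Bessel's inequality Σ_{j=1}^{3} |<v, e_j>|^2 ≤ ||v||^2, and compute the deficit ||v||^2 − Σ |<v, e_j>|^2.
Σ |<v, e_j>|^2 = 13/2; ||v||^2 = 7; deficit = 1/2

Write each e_j = u_j / sqrt(<u_j, u_j>) where u_j is the displayed integer vector. Then <v, e_j> = <v, u_j> / sqrt(<u_j, u_j>), so |<v, e_j>|^2 = <v, u_j>^2 / <u_j, u_j>.
Coefficients: <v, e_1> = -1/sqrt(1), <v, e_2> = 1/sqrt(6), <v, e_3> = 8/sqrt(12).
Square and sum: Σ |<v, e_j>|^2 = 13/2.
Compute ||v||^2 = v·v = 7.
Deficit = 7 − 13/2 = 1/2 ≥ 0, confirming Bessel's inequality. (The deficit equals ||v − Σ <v,e_j> e_j||^2, the squared distance from v to span{e_j}.)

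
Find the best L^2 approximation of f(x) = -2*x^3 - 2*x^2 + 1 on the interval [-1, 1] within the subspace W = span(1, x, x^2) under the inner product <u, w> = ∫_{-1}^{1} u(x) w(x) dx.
g(x) = -2*x^2 - 6*x/5 + 1

The best approximation g ∈ W is the orthogonal projection of f onto W. Writing g = a_0 + a_1 x + a_2 x^2, the coefficients solve the normal equations G · a = b where
  G_{ij} = <φ_i, φ_j> and b_i = <f, φ_i>, with φ_0 = 1, φ_1 = x, φ_2 = x^2.
G =
  [2, 0, 2/3]
  [0, 2/3, 0]
  [2/3, 0, 2/5],
b = (2/3, -4/5, -2/15).
Solving gives a_0 = 1, a_1 = -6/5, a_2 = -2, so
  g(x) = -2*x^2 - 6*x/5 + 1.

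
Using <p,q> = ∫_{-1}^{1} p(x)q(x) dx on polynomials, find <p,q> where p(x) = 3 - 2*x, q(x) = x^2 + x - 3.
<p,q> = -52/3

Expand the product: p(x)·q(x) = -2*x^3 + x^2 + 9*x - 9.
∫_{-1}^{1} of each monomial x^k gives [2/(k+1) if k even, 0 if k odd]. Integrating term-by-term (or equivalently evaluating the antiderivative F(x) = -x^4/2 + x^3/3 + 9*x^2/2 - 9*x at the endpoints):
  F(1) − F(−1) = -14/3 − (38/3) = -52/3.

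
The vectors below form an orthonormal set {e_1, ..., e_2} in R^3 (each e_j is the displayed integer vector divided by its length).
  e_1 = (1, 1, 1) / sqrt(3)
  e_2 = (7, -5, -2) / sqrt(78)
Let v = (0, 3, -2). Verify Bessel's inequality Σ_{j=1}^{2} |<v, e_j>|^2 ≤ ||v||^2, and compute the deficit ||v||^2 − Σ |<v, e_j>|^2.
Σ |<v, e_j>|^2 = 49/26; ||v||^2 = 13; deficit = 289/26

Write each e_j = u_j / sqrt(<u_j, u_j>) where u_j is the displayed integer vector. Then <v, e_j> = <v, u_j> / sqrt(<u_j, u_j>), so |<v, e_j>|^2 = <v, u_j>^2 / <u_j, u_j>.
Coefficients: <v, e_1> = 1/sqrt(3), <v, e_2> = -11/sqrt(78).
Square and sum: Σ |<v, e_j>|^2 = 49/26.
Compute ||v||^2 = v·v = 13.
Deficit = 13 − 49/26 = 289/26 ≥ 0, confirming Bessel's inequality. (The deficit equals ||v − Σ <v,e_j> e_j||^2, the squared distance from v to span{e_j}.)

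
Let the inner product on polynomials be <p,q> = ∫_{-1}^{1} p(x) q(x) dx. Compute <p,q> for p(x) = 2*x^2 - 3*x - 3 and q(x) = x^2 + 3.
<p,q> = -76/5

Expand the product: p(x)·q(x) = 2*x^4 - 3*x^3 + 3*x^2 - 9*x - 9.
∫_{-1}^{1} of each monomial x^k gives [2/(k+1) if k even, 0 if k odd]. Integrating term-by-term (or equivalently evaluating the antiderivative F(x) = 2*x^5/5 - 3*x^4/4 + x^3 - 9*x^2/2 - 9*x at the endpoints):
  F(1) − F(−1) = -257/20 − (47/20) = -76/5.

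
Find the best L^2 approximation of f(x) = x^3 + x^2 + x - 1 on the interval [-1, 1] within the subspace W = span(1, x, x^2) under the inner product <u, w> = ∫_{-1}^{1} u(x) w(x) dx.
g(x) = x^2 + 8*x/5 - 1

The best approximation g ∈ W is the orthogonal projection of f onto W. Writing g = a_0 + a_1 x + a_2 x^2, the coefficients solve the normal equations G · a = b where
  G_{ij} = <φ_i, φ_j> and b_i = <f, φ_i>, with φ_0 = 1, φ_1 = x, φ_2 = x^2.
G =
  [2, 0, 2/3]
  [0, 2/3, 0]
  [2/3, 0, 2/5],
b = (-4/3, 16/15, -4/15).
Solving gives a_0 = -1, a_1 = 8/5, a_2 = 1, so
  g(x) = x^2 + 8*x/5 - 1.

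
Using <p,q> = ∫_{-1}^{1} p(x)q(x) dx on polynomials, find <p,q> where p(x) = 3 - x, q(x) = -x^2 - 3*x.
<p,q> = 0

Expand the product: p(x)·q(x) = x^3 - 9*x.
∫_{-1}^{1} of each monomial x^k gives [2/(k+1) if k even, 0 if k odd]. Integrating term-by-term (or equivalently evaluating the antiderivative F(x) = x^4/4 - 9*x^2/2 at the endpoints):
  F(1) − F(−1) = -17/4 − (-17/4) = 0.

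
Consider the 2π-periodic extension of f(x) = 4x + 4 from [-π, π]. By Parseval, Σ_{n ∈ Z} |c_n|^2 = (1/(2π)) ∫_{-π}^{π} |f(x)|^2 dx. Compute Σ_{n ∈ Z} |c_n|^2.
Σ |c_n|^2 = 16π^2/3 + 16

Expand and integrate term by term over [-π, π]:
  ∫ (4x)^2 dx = 16·(2π^3/3); ∫ 2·4·(4)·x dx = 0 (odd integrand); ∫ 4^2 dx = 16·2π.
So (1/(2π)) ∫_{-π}^{π} (4x + 4)^2 dx = 16π^2/3 + 16 = 16π^2/3 + 16.
Parseval ⇒ Σ |c_n|^2 = 16π^2/3 + 16.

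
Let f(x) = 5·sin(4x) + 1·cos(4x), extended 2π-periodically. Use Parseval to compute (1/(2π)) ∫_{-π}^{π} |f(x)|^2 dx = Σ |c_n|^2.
Σ |c_n|^2 = 13

Expand |f|^2 and use orthogonality of {sin(nx), cos(mx)} on [-π, π]:
  ∫_{-π}^{π} sin(nx)^2 dx = π, ∫ cos(mx)^2 dx = π, and cross terms integrate to 0.
So ∫_{-π}^{π} f(x)^2 dx = 5^2 · π + 1^2 · π = (25 + 1)π.
Divide by 2π: (25 + 1)/2 = 13.
By Parseval, this equals Σ |c_n|^2.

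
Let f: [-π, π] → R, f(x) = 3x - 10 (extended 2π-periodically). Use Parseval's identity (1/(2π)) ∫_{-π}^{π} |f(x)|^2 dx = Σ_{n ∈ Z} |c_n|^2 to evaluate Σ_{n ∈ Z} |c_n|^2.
Σ |c_n|^2 = 3π^2 + 100

Expand and integrate term by term over [-π, π]:
  ∫ (3x)^2 dx = 9·(2π^3/3); ∫ 2·3·(-10)·x dx = 0 (odd integrand); ∫ (-10)^2 dx = 100·2π.
So (1/(2π)) ∫_{-π}^{π} (3x - 10)^2 dx = 9π^2/3 + 100 = 3π^2 + 100.
Parseval ⇒ Σ |c_n|^2 = 3π^2 + 100.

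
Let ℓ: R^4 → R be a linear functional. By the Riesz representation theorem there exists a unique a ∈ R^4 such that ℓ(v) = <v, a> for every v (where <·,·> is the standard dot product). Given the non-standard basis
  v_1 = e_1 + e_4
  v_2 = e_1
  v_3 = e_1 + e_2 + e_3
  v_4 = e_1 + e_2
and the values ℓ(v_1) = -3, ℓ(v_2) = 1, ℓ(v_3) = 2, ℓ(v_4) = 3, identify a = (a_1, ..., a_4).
a = (1, 2, -1, -4)

Write a = (a_1, ..., a_4) in the standard basis. For each basis vector v_i, ℓ(v_i) = <v_i, a> is a linear equation in the a_j's. Collect the n equations into a matrix system V a = ℓ, where row i of V is v_i (expressed in the standard basis). Since V is invertible (lower-triangular with 1s on the diagonal, up to permutation), solve by back-substitution:
  V =
[[1, 0, 0, 1],
 [1, 0, 0, 0],
 [1, 1, 1, 0],
 [1, 1, 0, 0]]
  V a = (-3, 1, 2, 3)
Solving gives a = (1, 2, -1, -4).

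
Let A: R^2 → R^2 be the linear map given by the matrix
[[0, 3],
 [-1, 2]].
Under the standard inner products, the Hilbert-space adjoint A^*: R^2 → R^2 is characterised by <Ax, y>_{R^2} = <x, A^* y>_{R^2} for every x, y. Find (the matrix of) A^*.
A^* = A^T =
[[0, -1],
 [3, 2]]

For real matrices with standard dot products, the defining identity <Ax, y> = <x, A^* y> gives (Ax)^T y = x^T (A^*) y, i.e. x^T A^T y = x^T (A^*) y. Since this holds for all x, y, we must have A^* = A^T. Therefore
A^* =
[[0, -1],
 [3, 2]].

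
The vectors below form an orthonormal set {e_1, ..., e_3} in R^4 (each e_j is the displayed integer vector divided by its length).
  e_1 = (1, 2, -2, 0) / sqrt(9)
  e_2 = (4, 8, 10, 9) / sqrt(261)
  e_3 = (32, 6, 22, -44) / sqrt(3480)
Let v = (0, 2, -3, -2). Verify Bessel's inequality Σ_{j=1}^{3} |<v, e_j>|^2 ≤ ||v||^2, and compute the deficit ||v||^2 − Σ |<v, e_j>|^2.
Σ |<v, e_j>|^2 = 461/30; ||v||^2 = 17; deficit = 49/30

Write each e_j = u_j / sqrt(<u_j, u_j>) where u_j is the displayed integer vector. Then <v, e_j> = <v, u_j> / sqrt(<u_j, u_j>), so |<v, e_j>|^2 = <v, u_j>^2 / <u_j, u_j>.
Coefficients: <v, e_1> = 10/sqrt(9), <v, e_2> = -32/sqrt(261), <v, e_3> = 34/sqrt(3480).
Square and sum: Σ |<v, e_j>|^2 = 461/30.
Compute ||v||^2 = v·v = 17.
Deficit = 17 − 461/30 = 49/30 ≥ 0, confirming Bessel's inequality. (The deficit equals ||v − Σ <v,e_j> e_j||^2, the squared distance from v to span{e_j}.)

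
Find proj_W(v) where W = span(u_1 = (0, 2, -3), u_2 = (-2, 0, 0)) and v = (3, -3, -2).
proj_W(v) = (3, 0, 0)

Set up U = [u_1 | ... | u_2] ∈ R^(3×2). The projector onto W = col(U) is P = U (U^T U)^(-1) U^T.
Compute U^T U =
  [13, 0]
  [0, 4],
and U^T v = (0, -6).
Solve U^T U · c = U^T v for the coefficients: c = (0, -3/2). The projection is proj_W(v) = U c.
Check: (v - proj_W(v)) · u_1 = 0  (should be 0).
Check: (v - proj_W(v)) · u_2 = 0  (should be 0).
Result: proj_W(v) = (3, 0, 0).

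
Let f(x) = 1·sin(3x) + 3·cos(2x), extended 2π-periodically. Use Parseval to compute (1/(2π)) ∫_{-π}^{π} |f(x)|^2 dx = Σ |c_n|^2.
Σ |c_n|^2 = 5

Expand |f|^2 and use orthogonality of {sin(nx), cos(mx)} on [-π, π]:
  ∫_{-π}^{π} sin(nx)^2 dx = π, ∫ cos(mx)^2 dx = π, and cross terms integrate to 0.
So ∫_{-π}^{π} f(x)^2 dx = 1^2 · π + 3^2 · π = (1 + 9)π.
Divide by 2π: (1 + 9)/2 = 5.
By Parseval, this equals Σ |c_n|^2.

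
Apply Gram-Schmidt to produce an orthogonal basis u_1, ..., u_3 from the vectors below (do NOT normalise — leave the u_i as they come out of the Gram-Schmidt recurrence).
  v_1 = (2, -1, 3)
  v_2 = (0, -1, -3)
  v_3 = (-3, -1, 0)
Orthogonal basis:
  u_1 = (2, -1, 3)
  u_2 = (8/7, -11/7, -9/7)
  u_3 = (-36/19, -36/19, 12/19)

Apply the Gram-Schmidt recurrence
  u_1 = v_1
  u_i = v_i − Σ_{j<i} ((v_i · u_j) / (u_j · u_j)) · u_j.

Step by step this gives:
  u_1 = (2, -1, 3)
  u_2 = (8/7, -11/7, -9/7)
  u_3 = (-36/19, -36/19, 12/19)

Orthogonality check:
  u_2 · u_1 = 0 (should be 0)
  u_3 · u_1 = 0 (should be 0)
  u_3 · u_2 = 0 (should be 0)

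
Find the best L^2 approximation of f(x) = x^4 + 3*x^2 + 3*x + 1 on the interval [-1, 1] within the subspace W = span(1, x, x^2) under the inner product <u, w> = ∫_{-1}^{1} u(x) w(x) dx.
g(x) = 27*x^2/7 + 3*x + 32/35

The best approximation g ∈ W is the orthogonal projection of f onto W. Writing g = a_0 + a_1 x + a_2 x^2, the coefficients solve the normal equations G · a = b where
  G_{ij} = <φ_i, φ_j> and b_i = <f, φ_i>, with φ_0 = 1, φ_1 = x, φ_2 = x^2.
G =
  [2, 0, 2/3]
  [0, 2/3, 0]
  [2/3, 0, 2/5],
b = (22/5, 2, 226/105).
Solving gives a_0 = 32/35, a_1 = 3, a_2 = 27/7, so
  g(x) = 27*x^2/7 + 3*x + 32/35.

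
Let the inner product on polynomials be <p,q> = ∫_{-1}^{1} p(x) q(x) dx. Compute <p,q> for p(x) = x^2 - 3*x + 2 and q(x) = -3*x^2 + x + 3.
<p,q> = 34/5

Expand the product: p(x)·q(x) = -3*x^4 + 10*x^3 - 6*x^2 - 7*x + 6.
∫_{-1}^{1} of each monomial x^k gives [2/(k+1) if k even, 0 if k odd]. Integrating term-by-term (or equivalently evaluating the antiderivative F(x) = -3*x^5/5 + 5*x^4/2 - 2*x^3 - 7*x^2/2 + 6*x at the endpoints):
  F(1) − F(−1) = 12/5 − (-22/5) = 34/5.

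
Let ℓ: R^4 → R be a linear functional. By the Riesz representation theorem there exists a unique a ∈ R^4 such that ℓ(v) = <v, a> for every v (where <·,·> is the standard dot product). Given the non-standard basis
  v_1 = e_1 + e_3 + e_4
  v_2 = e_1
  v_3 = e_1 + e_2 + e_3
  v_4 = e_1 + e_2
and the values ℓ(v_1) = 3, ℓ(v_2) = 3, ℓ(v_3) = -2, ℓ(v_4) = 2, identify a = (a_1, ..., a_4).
a = (3, -1, -4, 4)

Write a = (a_1, ..., a_4) in the standard basis. For each basis vector v_i, ℓ(v_i) = <v_i, a> is a linear equation in the a_j's. Collect the n equations into a matrix system V a = ℓ, where row i of V is v_i (expressed in the standard basis). Since V is invertible (lower-triangular with 1s on the diagonal, up to permutation), solve by back-substitution:
  V =
[[1, 0, 1, 1],
 [1, 0, 0, 0],
 [1, 1, 1, 0],
 [1, 1, 0, 0]]
  V a = (3, 3, -2, 2)
Solving gives a = (3, -1, -4, 4).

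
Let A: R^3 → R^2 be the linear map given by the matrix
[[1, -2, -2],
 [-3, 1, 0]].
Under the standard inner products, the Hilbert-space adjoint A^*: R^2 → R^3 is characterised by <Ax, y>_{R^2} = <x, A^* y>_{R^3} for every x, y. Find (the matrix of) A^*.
A^* = A^T =
[[1, -3],
 [-2, 1],
 [-2, 0]]

For real matrices with standard dot products, the defining identity <Ax, y> = <x, A^* y> gives (Ax)^T y = x^T (A^*) y, i.e. x^T A^T y = x^T (A^*) y. Since this holds for all x, y, we must have A^* = A^T. Therefore
A^* =
[[1, -3],
 [-2, 1],
 [-2, 0]].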